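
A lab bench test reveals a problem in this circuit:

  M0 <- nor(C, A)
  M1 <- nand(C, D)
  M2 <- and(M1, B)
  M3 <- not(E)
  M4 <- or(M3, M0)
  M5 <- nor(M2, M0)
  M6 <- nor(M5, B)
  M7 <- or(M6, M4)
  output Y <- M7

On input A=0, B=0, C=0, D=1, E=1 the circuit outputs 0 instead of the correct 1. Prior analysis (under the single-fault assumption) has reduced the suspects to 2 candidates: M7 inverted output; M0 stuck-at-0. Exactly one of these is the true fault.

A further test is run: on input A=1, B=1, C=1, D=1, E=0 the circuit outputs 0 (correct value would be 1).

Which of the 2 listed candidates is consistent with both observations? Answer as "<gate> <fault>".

Evaluate each candidate on input A=1, B=1, C=1, D=1, E=0:
  M7 inverted output: M0=0, M1=0, M2=0, M3=1, M4=1, M5=1, M6=0, M7=0 [inverted output] → 0 — matches
  M0 stuck-at-0: M0=0 [stuck-at-0], M1=0, M2=0, M3=1, M4=1, M5=1, M6=0, M7=1 → 1 — eliminated
Only M7 inverted output reproduces the observed 0.

M7 inverted output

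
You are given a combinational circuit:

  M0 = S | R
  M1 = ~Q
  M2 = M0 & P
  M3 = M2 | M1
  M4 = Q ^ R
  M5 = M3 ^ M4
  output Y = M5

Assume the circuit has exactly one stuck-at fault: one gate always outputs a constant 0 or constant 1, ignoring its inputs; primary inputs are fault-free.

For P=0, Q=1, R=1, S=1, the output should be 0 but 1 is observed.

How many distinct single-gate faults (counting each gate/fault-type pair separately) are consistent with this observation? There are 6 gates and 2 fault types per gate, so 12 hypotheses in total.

5

Fault-free: M0=1, M1=0, M2=0, M3=0, M4=0, M5=0 → 0. Observed 1.
  M0 stuck-at-0: output 0 ✗
  M0 stuck-at-1: output 0 ✗
  M1 stuck-at-0: output 0 ✗
  M1 stuck-at-1: output 1 ✓
  M2 stuck-at-0: output 0 ✗
  M2 stuck-at-1: output 1 ✓
  M3 stuck-at-0: output 0 ✗
  M3 stuck-at-1: output 1 ✓
  M4 stuck-at-0: output 0 ✗
  M4 stuck-at-1: output 1 ✓
  M5 stuck-at-0: output 0 ✗
  M5 stuck-at-1: output 1 ✓
Consistent faults: {M1 stuck-at-1, M2 stuck-at-1, M3 stuck-at-1, M4 stuck-at-1, M5 stuck-at-1} — 5 in all.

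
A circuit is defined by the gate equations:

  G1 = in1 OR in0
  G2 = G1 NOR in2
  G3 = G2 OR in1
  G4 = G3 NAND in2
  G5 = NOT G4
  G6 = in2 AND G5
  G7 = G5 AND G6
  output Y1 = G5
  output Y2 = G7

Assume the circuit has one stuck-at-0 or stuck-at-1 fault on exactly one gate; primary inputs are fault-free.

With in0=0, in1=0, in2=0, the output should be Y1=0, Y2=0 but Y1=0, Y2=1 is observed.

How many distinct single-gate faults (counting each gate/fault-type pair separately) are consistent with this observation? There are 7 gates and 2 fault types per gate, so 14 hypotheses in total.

1

Fault-free: G1=0, G2=1, G3=1, G4=1, G5=0, G6=0, G7=0 → Y1=0, Y2=0. Observed Y1=0, Y2=1.
  G1 stuck-at-0: output Y1=0, Y2=0 ✗
  G1 stuck-at-1: output Y1=0, Y2=0 ✗
  G2 stuck-at-0: output Y1=0, Y2=0 ✗
  G2 stuck-at-1: output Y1=0, Y2=0 ✗
  G3 stuck-at-0: output Y1=0, Y2=0 ✗
  G3 stuck-at-1: output Y1=0, Y2=0 ✗
  G4 stuck-at-0: output Y1=1, Y2=0 ✗
  G4 stuck-at-1: output Y1=0, Y2=0 ✗
  G5 stuck-at-0: output Y1=0, Y2=0 ✗
  G5 stuck-at-1: output Y1=1, Y2=0 ✗
  G6 stuck-at-0: output Y1=0, Y2=0 ✗
  G6 stuck-at-1: output Y1=0, Y2=0 ✗
  G7 stuck-at-0: output Y1=0, Y2=0 ✗
  G7 stuck-at-1: output Y1=0, Y2=1 ✓
Consistent faults: {G7 stuck-at-1} — 1 in all.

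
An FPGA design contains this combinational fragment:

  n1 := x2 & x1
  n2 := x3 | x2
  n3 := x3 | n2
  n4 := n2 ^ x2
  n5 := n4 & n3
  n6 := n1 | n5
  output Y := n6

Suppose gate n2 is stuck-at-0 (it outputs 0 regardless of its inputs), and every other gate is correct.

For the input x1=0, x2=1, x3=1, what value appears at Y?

Propagate with n2 forced: n1=0, n2=0 [stuck-at-0], n3=1, n4=1, n5=1, n6=1.
So Y = 1. (Without the fault it would be 0.)

1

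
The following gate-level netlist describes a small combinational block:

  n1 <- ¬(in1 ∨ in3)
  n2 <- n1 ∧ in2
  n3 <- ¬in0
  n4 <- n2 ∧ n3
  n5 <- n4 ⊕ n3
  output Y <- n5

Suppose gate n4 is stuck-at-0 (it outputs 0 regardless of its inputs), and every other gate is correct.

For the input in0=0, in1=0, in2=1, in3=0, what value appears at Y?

Propagate with n4 forced: n1=1, n2=1, n3=1, n4=0 [stuck-at-0], n5=1.
So Y = 1. (Without the fault it would be 0.)

1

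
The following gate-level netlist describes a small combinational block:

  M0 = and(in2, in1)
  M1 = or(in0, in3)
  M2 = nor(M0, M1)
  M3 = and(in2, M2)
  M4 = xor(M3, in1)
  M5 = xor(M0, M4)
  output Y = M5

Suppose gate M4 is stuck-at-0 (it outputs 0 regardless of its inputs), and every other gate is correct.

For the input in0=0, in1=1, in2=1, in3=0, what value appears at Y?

Propagate with M4 forced: M0=1, M1=0, M2=0, M3=0, M4=0 [stuck-at-0], M5=1.
So Y = 1. (Without the fault it would be 0.)

1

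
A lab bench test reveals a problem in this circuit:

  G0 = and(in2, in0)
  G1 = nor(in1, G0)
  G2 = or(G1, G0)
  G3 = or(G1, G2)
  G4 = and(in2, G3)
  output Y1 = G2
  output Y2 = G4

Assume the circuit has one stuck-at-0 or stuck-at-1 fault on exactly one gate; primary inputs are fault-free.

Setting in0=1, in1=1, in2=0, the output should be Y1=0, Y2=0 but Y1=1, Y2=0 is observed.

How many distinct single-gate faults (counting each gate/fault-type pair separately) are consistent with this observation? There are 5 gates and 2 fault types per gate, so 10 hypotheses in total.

Fault-free: G0=0, G1=0, G2=0, G3=0, G4=0 → Y1=0, Y2=0. Observed Y1=1, Y2=0.
  G0 stuck-at-0: output Y1=0, Y2=0 ✗
  G0 stuck-at-1: output Y1=1, Y2=0 ✓
  G1 stuck-at-0: output Y1=0, Y2=0 ✗
  G1 stuck-at-1: output Y1=1, Y2=0 ✓
  G2 stuck-at-0: output Y1=0, Y2=0 ✗
  G2 stuck-at-1: output Y1=1, Y2=0 ✓
  G3 stuck-at-0: output Y1=0, Y2=0 ✗
  G3 stuck-at-1: output Y1=0, Y2=0 ✗
  G4 stuck-at-0: output Y1=0, Y2=0 ✗
  G4 stuck-at-1: output Y1=0, Y2=1 ✗
Consistent faults: {G0 stuck-at-1, G1 stuck-at-1, G2 stuck-at-1} — 3 in all.

3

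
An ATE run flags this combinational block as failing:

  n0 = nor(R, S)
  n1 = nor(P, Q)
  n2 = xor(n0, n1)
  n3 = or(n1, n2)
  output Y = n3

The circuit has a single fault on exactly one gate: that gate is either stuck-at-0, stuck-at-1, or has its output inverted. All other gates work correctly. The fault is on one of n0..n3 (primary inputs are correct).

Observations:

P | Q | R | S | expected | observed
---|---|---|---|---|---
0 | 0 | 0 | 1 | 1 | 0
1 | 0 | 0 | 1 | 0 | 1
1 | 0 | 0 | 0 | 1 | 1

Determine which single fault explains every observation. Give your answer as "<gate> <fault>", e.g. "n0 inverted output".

n1 inverted output

Fault-free values for test 1 (P=0, Q=0, R=0, S=1): n0=0, n1=1, n2=1, n3=1, giving Y=1. Observed 0.
Test 1: faults giving observed 0 are {n1 stuck-at-0, n1 inverted output, n3 stuck-at-0, n3 inverted output}.
Test 2 (P=1, Q=0, R=0, S=1): fault-free n0=0, n1=0, n2=0, n3=0 → 0; observed 1. Eliminates n1 stuck-at-0, n3 stuck-at-0.
Test 3 (P=1, Q=0, R=0, S=0): fault-free n0=1, n1=0, n2=1, n3=1 → 1; observed 1. Eliminates n3 inverted output.
Only n1 inverted output is consistent with every test.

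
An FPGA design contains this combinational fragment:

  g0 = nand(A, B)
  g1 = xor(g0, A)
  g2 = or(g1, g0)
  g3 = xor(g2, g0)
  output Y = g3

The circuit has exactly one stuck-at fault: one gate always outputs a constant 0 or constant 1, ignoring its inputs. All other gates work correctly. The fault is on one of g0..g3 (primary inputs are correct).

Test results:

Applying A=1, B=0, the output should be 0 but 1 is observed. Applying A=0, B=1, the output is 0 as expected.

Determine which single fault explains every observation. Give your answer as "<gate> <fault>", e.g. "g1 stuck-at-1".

Fault-free values for test 1 (A=1, B=0): g0=1, g1=0, g2=1, g3=0, giving Y=0. Observed 1.
Test 1: faults giving observed 1 are {g0 stuck-at-0, g2 stuck-at-0, g3 stuck-at-1}.
Test 2 (A=0, B=1): fault-free g0=1, g1=1, g2=1, g3=0 → 0; observed 0. Eliminates g2 stuck-at-0, g3 stuck-at-1.
Only g0 stuck-at-0 is consistent with every test.

g0 stuck-at-0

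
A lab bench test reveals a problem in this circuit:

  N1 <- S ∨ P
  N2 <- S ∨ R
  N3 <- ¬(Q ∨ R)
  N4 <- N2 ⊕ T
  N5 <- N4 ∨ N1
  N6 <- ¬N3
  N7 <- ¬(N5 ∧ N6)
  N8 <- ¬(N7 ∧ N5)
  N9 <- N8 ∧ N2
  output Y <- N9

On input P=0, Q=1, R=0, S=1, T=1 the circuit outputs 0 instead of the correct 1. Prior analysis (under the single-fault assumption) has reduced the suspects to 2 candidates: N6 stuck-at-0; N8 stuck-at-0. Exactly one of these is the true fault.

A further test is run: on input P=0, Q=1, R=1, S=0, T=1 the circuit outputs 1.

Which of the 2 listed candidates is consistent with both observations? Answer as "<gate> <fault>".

Evaluate each candidate on input P=0, Q=1, R=1, S=0, T=1:
  N6 stuck-at-0: N1=0, N2=1, N3=0, N4=0, N5=0, N6=0 [stuck-at-0], N7=1, N8=1, N9=1 → 1 — matches
  N8 stuck-at-0: N1=0, N2=1, N3=0, N4=0, N5=0, N6=1, N7=1, N8=0 [stuck-at-0], N9=0 → 0 — eliminated
Only N6 stuck-at-0 reproduces the observed 1.

N6 stuck-at-0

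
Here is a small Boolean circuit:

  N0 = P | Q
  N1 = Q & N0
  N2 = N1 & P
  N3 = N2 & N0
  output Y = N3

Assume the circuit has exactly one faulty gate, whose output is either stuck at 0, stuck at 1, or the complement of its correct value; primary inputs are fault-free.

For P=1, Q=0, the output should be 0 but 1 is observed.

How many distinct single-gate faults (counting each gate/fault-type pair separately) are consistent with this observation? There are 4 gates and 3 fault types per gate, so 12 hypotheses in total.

Fault-free: N0=1, N1=0, N2=0, N3=0 → 0. Observed 1.
  N0 stuck-at-0: output 0 ✗
  N0 stuck-at-1: output 0 ✗
  N0 inverted output: output 0 ✗
  N1 stuck-at-0: output 0 ✗
  N1 stuck-at-1: output 1 ✓
  N1 inverted output: output 1 ✓
  N2 stuck-at-0: output 0 ✗
  N2 stuck-at-1: output 1 ✓
  N2 inverted output: output 1 ✓
  N3 stuck-at-0: output 0 ✗
  N3 stuck-at-1: output 1 ✓
  N3 inverted output: output 1 ✓
Consistent faults: {N1 stuck-at-1, N1 inverted output, N2 stuck-at-1, N2 inverted output, N3 stuck-at-1, N3 inverted output} — 6 in all.

6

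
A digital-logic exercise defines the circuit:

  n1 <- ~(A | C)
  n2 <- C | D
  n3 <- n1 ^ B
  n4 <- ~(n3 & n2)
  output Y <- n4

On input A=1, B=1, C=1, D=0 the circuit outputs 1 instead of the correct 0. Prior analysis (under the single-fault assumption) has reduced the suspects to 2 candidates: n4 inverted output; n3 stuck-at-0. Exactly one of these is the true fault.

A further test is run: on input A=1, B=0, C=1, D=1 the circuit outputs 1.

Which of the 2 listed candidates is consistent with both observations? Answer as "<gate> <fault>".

n3 stuck-at-0

Evaluate each candidate on input A=1, B=0, C=1, D=1:
  n4 inverted output: n1=0, n2=1, n3=0, n4=0 [inverted output] → 0 — eliminated
  n3 stuck-at-0: n1=0, n2=1, n3=0 [stuck-at-0], n4=1 → 1 — matches
Only n3 stuck-at-0 reproduces the observed 1.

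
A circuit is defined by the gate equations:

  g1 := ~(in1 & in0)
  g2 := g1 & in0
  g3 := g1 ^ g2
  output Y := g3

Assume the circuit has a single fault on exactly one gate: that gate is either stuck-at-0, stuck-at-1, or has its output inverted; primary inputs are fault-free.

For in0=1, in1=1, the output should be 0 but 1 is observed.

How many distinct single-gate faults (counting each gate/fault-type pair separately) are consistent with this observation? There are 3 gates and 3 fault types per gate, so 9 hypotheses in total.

4

Fault-free: g1=0, g2=0, g3=0 → 0. Observed 1.
  g1 stuck-at-0: output 0 ✗
  g1 stuck-at-1: output 0 ✗
  g1 inverted output: output 0 ✗
  g2 stuck-at-0: output 0 ✗
  g2 stuck-at-1: output 1 ✓
  g2 inverted output: output 1 ✓
  g3 stuck-at-0: output 0 ✗
  g3 stuck-at-1: output 1 ✓
  g3 inverted output: output 1 ✓
Consistent faults: {g2 stuck-at-1, g2 inverted output, g3 stuck-at-1, g3 inverted output} — 4 in all.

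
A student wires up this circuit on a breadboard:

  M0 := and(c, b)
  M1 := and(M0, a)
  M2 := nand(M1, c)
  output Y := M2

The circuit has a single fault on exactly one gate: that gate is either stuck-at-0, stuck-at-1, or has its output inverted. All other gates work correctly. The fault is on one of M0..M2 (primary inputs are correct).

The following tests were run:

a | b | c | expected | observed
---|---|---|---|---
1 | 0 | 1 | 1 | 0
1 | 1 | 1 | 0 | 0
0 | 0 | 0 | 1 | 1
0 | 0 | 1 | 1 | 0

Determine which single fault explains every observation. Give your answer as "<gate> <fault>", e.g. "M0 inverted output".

M1 stuck-at-1

Fault-free values for test 1 (a=1, b=0, c=1): M0=0, M1=0, M2=1, giving Y=1. Observed 0.
Test 1: faults giving observed 0 are {M0 stuck-at-1, M0 inverted output, M1 stuck-at-1, M1 inverted output, M2 stuck-at-0, M2 inverted output}.
Test 2 (a=1, b=1, c=1): fault-free M0=1, M1=1, M2=0 → 0; observed 0. Eliminates M0 inverted output, M1 inverted output, M2 inverted output.
Test 3 (a=0, b=0, c=0): fault-free M0=0, M1=0, M2=1 → 1; observed 1. Eliminates M2 stuck-at-0.
Test 4 (a=0, b=0, c=1): fault-free M0=0, M1=0, M2=1 → 1; observed 0. Eliminates M0 stuck-at-1.
Only M1 stuck-at-1 is consistent with every test.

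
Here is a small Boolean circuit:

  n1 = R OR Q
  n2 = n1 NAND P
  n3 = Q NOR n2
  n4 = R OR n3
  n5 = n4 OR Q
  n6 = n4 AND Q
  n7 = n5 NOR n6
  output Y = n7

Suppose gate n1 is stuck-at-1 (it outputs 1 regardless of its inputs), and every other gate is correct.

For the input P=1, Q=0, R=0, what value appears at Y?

Propagate with n1 forced: n1=1 [stuck-at-1], n2=0, n3=1, n4=1, n5=1, n6=0, n7=0.
So Y = 0. (Without the fault it would be 1.)

0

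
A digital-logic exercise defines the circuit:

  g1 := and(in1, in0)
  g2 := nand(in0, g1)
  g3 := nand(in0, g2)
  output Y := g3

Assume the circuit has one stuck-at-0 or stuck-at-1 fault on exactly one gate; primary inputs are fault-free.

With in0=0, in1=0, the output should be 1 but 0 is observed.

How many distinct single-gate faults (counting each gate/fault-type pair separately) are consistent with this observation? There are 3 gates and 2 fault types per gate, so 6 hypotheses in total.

1

Fault-free: g1=0, g2=1, g3=1 → 1. Observed 0.
  g1 stuck-at-0: output 1 ✗
  g1 stuck-at-1: output 1 ✗
  g2 stuck-at-0: output 1 ✗
  g2 stuck-at-1: output 1 ✗
  g3 stuck-at-0: output 0 ✓
  g3 stuck-at-1: output 1 ✗
Consistent faults: {g3 stuck-at-0} — 1 in all.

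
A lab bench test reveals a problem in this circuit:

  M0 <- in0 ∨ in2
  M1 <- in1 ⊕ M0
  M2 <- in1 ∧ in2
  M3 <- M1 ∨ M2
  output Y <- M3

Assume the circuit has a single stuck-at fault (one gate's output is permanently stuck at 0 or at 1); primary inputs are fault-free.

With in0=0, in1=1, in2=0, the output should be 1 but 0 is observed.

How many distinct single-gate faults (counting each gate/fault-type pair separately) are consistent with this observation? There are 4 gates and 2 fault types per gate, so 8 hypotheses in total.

Fault-free: M0=0, M1=1, M2=0, M3=1 → 1. Observed 0.
  M0 stuck-at-0: output 1 ✗
  M0 stuck-at-1: output 0 ✓
  M1 stuck-at-0: output 0 ✓
  M1 stuck-at-1: output 1 ✗
  M2 stuck-at-0: output 1 ✗
  M2 stuck-at-1: output 1 ✗
  M3 stuck-at-0: output 0 ✓
  M3 stuck-at-1: output 1 ✗
Consistent faults: {M0 stuck-at-1, M1 stuck-at-0, M3 stuck-at-0} — 3 in all.

3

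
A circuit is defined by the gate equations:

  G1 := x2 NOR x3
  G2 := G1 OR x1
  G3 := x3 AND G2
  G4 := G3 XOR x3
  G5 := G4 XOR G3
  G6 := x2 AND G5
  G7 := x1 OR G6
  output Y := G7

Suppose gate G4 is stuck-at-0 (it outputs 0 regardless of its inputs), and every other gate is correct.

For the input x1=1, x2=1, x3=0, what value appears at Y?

Propagate with G4 forced: G1=0, G2=1, G3=0, G4=0 [stuck-at-0], G5=0, G6=0, G7=1.
So Y = 1. (Same as the fault-free value — the fault is masked on this input.)

1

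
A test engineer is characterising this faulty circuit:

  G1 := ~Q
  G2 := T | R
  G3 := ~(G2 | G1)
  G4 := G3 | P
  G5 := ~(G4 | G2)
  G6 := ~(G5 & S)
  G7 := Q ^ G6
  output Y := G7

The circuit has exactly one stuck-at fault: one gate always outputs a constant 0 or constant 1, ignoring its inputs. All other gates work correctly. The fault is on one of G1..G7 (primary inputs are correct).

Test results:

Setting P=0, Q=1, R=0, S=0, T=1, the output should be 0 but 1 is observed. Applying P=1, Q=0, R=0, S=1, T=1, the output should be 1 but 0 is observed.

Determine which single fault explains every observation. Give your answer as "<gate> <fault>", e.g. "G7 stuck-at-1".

G6 stuck-at-0

Fault-free values for test 1 (P=0, Q=1, R=0, S=0, T=1): G1=0, G2=1, G3=0, G4=0, G5=0, G6=1, G7=0, giving Y=0. Observed 1.
Test 1: faults giving observed 1 are {G6 stuck-at-0, G7 stuck-at-1}.
Test 2 (P=1, Q=0, R=0, S=1, T=1): fault-free G1=1, G2=1, G3=0, G4=1, G5=0, G6=1, G7=1 → 1; observed 0. Eliminates G7 stuck-at-1.
Only G6 stuck-at-0 is consistent with every test.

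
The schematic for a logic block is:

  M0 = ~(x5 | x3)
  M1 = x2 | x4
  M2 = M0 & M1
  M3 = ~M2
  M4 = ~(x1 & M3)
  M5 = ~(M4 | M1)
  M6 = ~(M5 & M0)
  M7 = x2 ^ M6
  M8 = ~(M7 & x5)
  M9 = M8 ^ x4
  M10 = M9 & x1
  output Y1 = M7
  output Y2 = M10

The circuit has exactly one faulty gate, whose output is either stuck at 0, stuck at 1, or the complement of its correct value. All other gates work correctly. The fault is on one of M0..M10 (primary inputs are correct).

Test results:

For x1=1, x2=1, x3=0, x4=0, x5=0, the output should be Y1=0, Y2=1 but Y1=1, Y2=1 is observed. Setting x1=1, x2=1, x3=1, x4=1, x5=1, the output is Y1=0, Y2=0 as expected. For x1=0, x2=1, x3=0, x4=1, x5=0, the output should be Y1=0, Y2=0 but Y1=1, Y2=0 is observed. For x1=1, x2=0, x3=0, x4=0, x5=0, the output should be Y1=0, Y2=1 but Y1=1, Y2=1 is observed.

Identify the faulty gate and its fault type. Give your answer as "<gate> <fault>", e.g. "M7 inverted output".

M5 inverted output

Fault-free values for test 1 (x1=1, x2=1, x3=0, x4=0, x5=0): M0=1, M1=1, M2=1, M3=0, M4=1, M5=0, M6=1, M7=0, M8=1, M9=1, M10=1, giving Y1=0, Y2=1. Observed Y1=1, Y2=1.
Test 1: faults giving observed Y1=1, Y2=1 are {M1 stuck-at-0, M1 inverted output, M5 stuck-at-1, M5 inverted output, M6 stuck-at-0, M6 inverted output, M7 stuck-at-1, M7 inverted output}.
Test 2 (x1=1, x2=1, x3=1, x4=1, x5=1): fault-free M0=0, M1=1, M2=0, M3=1, M4=0, M5=0, M6=1, M7=0, M8=1, M9=0, M10=0 → Y1=0, Y2=0; observed Y1=0, Y2=0. Eliminates M6 stuck-at-0, M6 inverted output, M7 stuck-at-1, M7 inverted output.
Test 3 (x1=0, x2=1, x3=0, x4=1, x5=0): fault-free M0=1, M1=1, M2=1, M3=0, M4=1, M5=0, M6=1, M7=0, M8=1, M9=0, M10=0 → Y1=0, Y2=0; observed Y1=1, Y2=0. Eliminates M1 stuck-at-0, M1 inverted output.
Test 4 (x1=1, x2=0, x3=0, x4=0, x5=0): fault-free M0=1, M1=0, M2=0, M3=1, M4=0, M5=1, M6=0, M7=0, M8=1, M9=1, M10=1 → Y1=0, Y2=1; observed Y1=1, Y2=1. Eliminates M5 stuck-at-1.
Only M5 inverted output is consistent with every test.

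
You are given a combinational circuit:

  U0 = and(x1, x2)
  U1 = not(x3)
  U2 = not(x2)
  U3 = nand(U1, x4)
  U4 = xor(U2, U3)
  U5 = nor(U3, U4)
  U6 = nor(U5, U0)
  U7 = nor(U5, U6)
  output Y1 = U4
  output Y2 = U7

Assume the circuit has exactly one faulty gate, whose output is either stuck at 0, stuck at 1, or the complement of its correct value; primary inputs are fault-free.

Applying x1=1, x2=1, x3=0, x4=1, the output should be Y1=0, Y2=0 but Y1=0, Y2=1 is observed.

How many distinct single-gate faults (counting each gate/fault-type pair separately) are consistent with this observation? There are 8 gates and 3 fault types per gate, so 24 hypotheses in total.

4

Fault-free: U0=1, U1=1, U2=0, U3=0, U4=0, U5=1, U6=0, U7=0 → Y1=0, Y2=0. Observed Y1=0, Y2=1.
  U0: none of the 3 fault types match ✗
  U1: none of the 3 fault types match ✗
  U2: none of the 3 fault types match ✗
  U3: none of the 3 fault types match ✗
  U4: none of the 3 fault types match ✗
  U5: stuck-at-0, inverted output ✓; others ✗
  U6: none of the 3 fault types match ✗
  U7: stuck-at-1, inverted output ✓; others ✗
Consistent faults: {U5 stuck-at-0, U5 inverted output, U7 stuck-at-1, U7 inverted output} — 4 in all.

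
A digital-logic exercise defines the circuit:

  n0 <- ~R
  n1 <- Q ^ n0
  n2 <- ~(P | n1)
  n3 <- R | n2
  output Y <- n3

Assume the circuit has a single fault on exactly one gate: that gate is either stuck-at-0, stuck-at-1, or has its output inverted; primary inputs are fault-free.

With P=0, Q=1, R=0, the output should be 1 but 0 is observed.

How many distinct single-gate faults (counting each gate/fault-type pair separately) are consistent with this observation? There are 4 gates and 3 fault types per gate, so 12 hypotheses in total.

8

Fault-free: n0=1, n1=0, n2=1, n3=1 → 1. Observed 0.
  n0 stuck-at-0: output 0 ✓
  n0 stuck-at-1: output 1 ✗
  n0 inverted output: output 0 ✓
  n1 stuck-at-0: output 1 ✗
  n1 stuck-at-1: output 0 ✓
  n1 inverted output: output 0 ✓
  n2 stuck-at-0: output 0 ✓
  n2 stuck-at-1: output 1 ✗
  n2 inverted output: output 0 ✓
  n3 stuck-at-0: output 0 ✓
  n3 stuck-at-1: output 1 ✗
  n3 inverted output: output 0 ✓
Consistent faults: {n0 stuck-at-0, n0 inverted output, n1 stuck-at-1, n1 inverted output, n2 stuck-at-0, n2 inverted output, n3 stuck-at-0, n3 inverted output} — 8 in all.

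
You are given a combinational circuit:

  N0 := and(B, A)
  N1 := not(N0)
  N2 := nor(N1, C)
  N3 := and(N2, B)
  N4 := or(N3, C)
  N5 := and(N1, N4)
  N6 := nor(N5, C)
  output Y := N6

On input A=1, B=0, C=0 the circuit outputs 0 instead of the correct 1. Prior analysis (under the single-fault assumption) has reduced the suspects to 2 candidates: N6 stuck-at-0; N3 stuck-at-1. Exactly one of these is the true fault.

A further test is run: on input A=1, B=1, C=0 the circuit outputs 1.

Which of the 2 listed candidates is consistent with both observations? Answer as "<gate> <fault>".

N3 stuck-at-1

Evaluate each candidate on input A=1, B=1, C=0:
  N6 stuck-at-0: N0=1, N1=0, N2=1, N3=1, N4=1, N5=0, N6=0 [stuck-at-0] → 0 — eliminated
  N3 stuck-at-1: N0=1, N1=0, N2=1, N3=1 [stuck-at-1], N4=1, N5=0, N6=1 → 1 — matches
Only N3 stuck-at-1 reproduces the observed 1.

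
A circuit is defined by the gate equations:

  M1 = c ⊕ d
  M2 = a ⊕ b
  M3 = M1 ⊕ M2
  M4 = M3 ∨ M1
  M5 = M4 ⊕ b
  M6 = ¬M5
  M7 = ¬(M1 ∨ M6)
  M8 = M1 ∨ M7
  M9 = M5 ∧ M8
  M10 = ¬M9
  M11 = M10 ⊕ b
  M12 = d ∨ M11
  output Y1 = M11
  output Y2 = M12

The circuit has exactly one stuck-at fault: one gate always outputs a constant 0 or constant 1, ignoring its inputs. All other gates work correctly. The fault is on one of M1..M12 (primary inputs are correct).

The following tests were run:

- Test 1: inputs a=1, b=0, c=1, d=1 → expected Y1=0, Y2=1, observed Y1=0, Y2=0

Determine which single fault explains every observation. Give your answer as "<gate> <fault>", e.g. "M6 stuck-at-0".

M12 stuck-at-0

Fault-free values for test 1 (a=1, b=0, c=1, d=1): M1=0, M2=1, M3=1, M4=1, M5=1, M6=0, M7=1, M8=1, M9=1, M10=0, M11=0, M12=1, giving Y1=0, Y2=1. Observed Y1=0, Y2=0.
Test 1: faults giving observed Y1=0, Y2=0 are {M12 stuck-at-0}.
Only M12 stuck-at-0 is consistent with every test.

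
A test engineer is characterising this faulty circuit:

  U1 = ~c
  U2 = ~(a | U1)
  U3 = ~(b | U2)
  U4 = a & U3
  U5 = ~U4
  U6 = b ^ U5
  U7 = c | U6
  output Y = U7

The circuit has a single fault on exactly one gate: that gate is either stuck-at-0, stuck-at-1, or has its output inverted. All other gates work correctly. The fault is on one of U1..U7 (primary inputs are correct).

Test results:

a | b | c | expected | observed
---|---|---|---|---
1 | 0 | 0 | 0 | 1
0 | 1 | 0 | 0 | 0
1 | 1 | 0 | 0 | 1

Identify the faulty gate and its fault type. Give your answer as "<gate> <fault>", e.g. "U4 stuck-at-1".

Fault-free values for test 1 (a=1, b=0, c=0): U1=1, U2=0, U3=1, U4=1, U5=0, U6=0, U7=0, giving Y=0. Observed 1.
Test 1: faults giving observed 1 are {U2 stuck-at-1, U2 inverted output, U3 stuck-at-0, U3 inverted output, U4 stuck-at-0, U4 inverted output, U5 stuck-at-1, U5 inverted output, U6 stuck-at-1, U6 inverted output, U7 stuck-at-1, U7 inverted output}.
Test 2 (a=0, b=1, c=0): fault-free U1=1, U2=0, U3=0, U4=0, U5=1, U6=0, U7=0 → 0; observed 0. Eliminates U4 inverted output, U5 inverted output, U6 stuck-at-1, U6 inverted output, U7 stuck-at-1, U7 inverted output.
Test 3 (a=1, b=1, c=0): fault-free U1=1, U2=0, U3=0, U4=0, U5=1, U6=0, U7=0 → 0; observed 1. Eliminates U2 stuck-at-1, U2 inverted output, U3 stuck-at-0, U4 stuck-at-0, U5 stuck-at-1.
Only U3 inverted output is consistent with every test.

U3 inverted output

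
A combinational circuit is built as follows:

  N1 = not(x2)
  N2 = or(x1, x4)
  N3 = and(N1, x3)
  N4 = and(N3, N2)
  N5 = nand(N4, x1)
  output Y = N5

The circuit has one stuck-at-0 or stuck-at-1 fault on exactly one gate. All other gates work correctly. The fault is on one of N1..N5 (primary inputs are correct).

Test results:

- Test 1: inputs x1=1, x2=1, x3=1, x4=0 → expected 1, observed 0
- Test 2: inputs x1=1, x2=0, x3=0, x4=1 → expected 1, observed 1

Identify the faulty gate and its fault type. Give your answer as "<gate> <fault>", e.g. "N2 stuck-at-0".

N1 stuck-at-1

Fault-free values for test 1 (x1=1, x2=1, x3=1, x4=0): N1=0, N2=1, N3=0, N4=0, N5=1, giving Y=1. Observed 0.
Test 1: faults giving observed 0 are {N1 stuck-at-1, N3 stuck-at-1, N4 stuck-at-1, N5 stuck-at-0}.
Test 2 (x1=1, x2=0, x3=0, x4=1): fault-free N1=1, N2=1, N3=0, N4=0, N5=1 → 1; observed 1. Eliminates N3 stuck-at-1, N4 stuck-at-1, N5 stuck-at-0.
Only N1 stuck-at-1 is consistent with every test.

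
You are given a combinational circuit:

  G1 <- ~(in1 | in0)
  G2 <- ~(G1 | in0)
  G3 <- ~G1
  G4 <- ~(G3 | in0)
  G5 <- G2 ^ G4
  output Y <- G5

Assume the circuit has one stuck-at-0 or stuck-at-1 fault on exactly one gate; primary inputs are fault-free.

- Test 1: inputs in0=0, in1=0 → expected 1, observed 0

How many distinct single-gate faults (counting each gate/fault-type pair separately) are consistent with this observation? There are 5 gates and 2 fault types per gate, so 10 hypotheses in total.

Fault-free: G1=1, G2=0, G3=0, G4=1, G5=1 → 1. Observed 0.
  G1 stuck-at-0: output 1 ✗
  G1 stuck-at-1: output 1 ✗
  G2 stuck-at-0: output 1 ✗
  G2 stuck-at-1: output 0 ✓
  G3 stuck-at-0: output 1 ✗
  G3 stuck-at-1: output 0 ✓
  G4 stuck-at-0: output 0 ✓
  G4 stuck-at-1: output 1 ✗
  G5 stuck-at-0: output 0 ✓
  G5 stuck-at-1: output 1 ✗
Consistent faults: {G2 stuck-at-1, G3 stuck-at-1, G4 stuck-at-0, G5 stuck-at-0} — 4 in all.

4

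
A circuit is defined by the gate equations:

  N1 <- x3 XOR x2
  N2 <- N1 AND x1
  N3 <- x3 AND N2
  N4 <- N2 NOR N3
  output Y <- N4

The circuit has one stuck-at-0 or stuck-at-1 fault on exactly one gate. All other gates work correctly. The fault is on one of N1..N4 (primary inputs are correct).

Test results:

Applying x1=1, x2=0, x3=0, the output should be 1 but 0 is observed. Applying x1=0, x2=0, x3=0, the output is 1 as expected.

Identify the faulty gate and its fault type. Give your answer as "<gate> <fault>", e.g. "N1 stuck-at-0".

N1 stuck-at-1

Fault-free values for test 1 (x1=1, x2=0, x3=0): N1=0, N2=0, N3=0, N4=1, giving Y=1. Observed 0.
Test 1: faults giving observed 0 are {N1 stuck-at-1, N2 stuck-at-1, N3 stuck-at-1, N4 stuck-at-0}.
Test 2 (x1=0, x2=0, x3=0): fault-free N1=0, N2=0, N3=0, N4=1 → 1; observed 1. Eliminates N2 stuck-at-1, N3 stuck-at-1, N4 stuck-at-0.
Only N1 stuck-at-1 is consistent with every test.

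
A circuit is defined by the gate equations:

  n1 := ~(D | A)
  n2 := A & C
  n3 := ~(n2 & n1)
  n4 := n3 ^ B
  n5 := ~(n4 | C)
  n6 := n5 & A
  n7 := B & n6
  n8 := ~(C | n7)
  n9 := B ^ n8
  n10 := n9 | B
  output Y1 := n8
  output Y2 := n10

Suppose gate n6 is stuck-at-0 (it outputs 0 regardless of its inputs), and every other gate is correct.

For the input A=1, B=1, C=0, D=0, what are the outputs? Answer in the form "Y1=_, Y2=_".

Y1=1, Y2=1

Propagate with n6 forced: n1=0, n2=0, n3=1, n4=0, n5=1, n6=0 [stuck-at-0], n7=0, n8=1, n9=0, n10=1.
So the outputs are Y1=1, Y2=1. (Without the fault they would be Y1=0, Y2=1.)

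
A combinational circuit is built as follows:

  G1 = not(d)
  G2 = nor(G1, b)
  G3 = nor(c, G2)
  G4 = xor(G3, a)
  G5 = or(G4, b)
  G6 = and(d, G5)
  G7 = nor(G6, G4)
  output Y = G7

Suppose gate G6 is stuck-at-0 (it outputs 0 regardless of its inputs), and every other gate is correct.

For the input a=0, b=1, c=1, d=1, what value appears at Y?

1

Propagate with G6 forced: G1=0, G2=0, G3=0, G4=0, G5=1, G6=0 [stuck-at-0], G7=1.
So Y = 1. (Without the fault it would be 0.)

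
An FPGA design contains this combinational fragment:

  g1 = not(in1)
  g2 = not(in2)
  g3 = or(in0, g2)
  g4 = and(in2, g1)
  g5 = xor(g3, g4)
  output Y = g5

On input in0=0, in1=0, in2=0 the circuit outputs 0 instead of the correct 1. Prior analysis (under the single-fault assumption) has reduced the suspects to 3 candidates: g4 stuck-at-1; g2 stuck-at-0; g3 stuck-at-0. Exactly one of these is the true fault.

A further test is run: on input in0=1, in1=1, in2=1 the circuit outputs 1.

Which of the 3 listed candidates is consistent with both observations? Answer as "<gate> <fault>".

Evaluate each candidate on input in0=1, in1=1, in2=1:
  g4 stuck-at-1: g1=0, g2=0, g3=1, g4=1 [stuck-at-1], g5=0 → 0 — eliminated
  g2 stuck-at-0: g1=0, g2=0 [stuck-at-0], g3=1, g4=0, g5=1 → 1 — matches
  g3 stuck-at-0: g1=0, g2=0, g3=0 [stuck-at-0], g4=0, g5=0 → 0 — eliminated
Only g2 stuck-at-0 reproduces the observed 1.

g2 stuck-at-0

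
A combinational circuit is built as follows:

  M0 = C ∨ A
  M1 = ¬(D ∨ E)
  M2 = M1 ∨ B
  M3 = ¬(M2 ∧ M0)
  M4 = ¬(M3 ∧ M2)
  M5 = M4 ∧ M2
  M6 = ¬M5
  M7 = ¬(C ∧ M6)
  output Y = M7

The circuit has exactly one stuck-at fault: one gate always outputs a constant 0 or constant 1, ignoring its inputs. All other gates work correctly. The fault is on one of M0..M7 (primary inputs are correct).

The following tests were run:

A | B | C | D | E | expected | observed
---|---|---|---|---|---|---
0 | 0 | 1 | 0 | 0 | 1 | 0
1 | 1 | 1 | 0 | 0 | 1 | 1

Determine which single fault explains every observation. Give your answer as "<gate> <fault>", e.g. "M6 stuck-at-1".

Fault-free values for test 1 (A=0, B=0, C=1, D=0, E=0): M0=1, M1=1, M2=1, M3=0, M4=1, M5=1, M6=0, M7=1, giving Y=1. Observed 0.
Test 1: faults giving observed 0 are {M0 stuck-at-0, M1 stuck-at-0, M2 stuck-at-0, M3 stuck-at-1, M4 stuck-at-0, M5 stuck-at-0, M6 stuck-at-1, M7 stuck-at-0}.
Test 2 (A=1, B=1, C=1, D=0, E=0): fault-free M0=1, M1=1, M2=1, M3=0, M4=1, M5=1, M6=0, M7=1 → 1; observed 1. Eliminates M0 stuck-at-0, M2 stuck-at-0, M3 stuck-at-1, M4 stuck-at-0, M5 stuck-at-0, M6 stuck-at-1, M7 stuck-at-0.
Only M1 stuck-at-0 is consistent with every test.

M1 stuck-at-0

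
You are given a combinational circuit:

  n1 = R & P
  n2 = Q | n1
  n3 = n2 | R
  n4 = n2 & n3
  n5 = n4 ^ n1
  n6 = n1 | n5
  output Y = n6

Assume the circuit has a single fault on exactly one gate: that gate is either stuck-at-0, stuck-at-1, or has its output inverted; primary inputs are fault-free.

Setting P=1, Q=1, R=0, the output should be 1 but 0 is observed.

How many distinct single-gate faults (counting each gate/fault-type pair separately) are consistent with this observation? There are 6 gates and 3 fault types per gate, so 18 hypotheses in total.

Fault-free: n1=0, n2=1, n3=1, n4=1, n5=1, n6=1 → 1. Observed 0.
  n1: none of the 3 fault types match ✗
  n2: stuck-at-0, inverted output ✓; others ✗
  n3: stuck-at-0, inverted output ✓; others ✗
  n4: stuck-at-0, inverted output ✓; others ✗
  n5: stuck-at-0, inverted output ✓; others ✗
  n6: stuck-at-0, inverted output ✓; others ✗
Consistent faults: {n2 stuck-at-0, n2 inverted output, n3 stuck-at-0, n3 inverted output, n4 stuck-at-0, n4 inverted output, n5 stuck-at-0, n5 inverted output, n6 stuck-at-0, n6 inverted output} — 10 in all.

10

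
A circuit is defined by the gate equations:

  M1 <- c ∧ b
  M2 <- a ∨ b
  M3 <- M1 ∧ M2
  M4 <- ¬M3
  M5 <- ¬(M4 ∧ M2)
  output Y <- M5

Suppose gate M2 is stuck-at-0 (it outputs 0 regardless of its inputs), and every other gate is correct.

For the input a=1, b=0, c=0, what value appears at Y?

Propagate with M2 forced: M1=0, M2=0 [stuck-at-0], M3=0, M4=1, M5=1.
So Y = 1. (Without the fault it would be 0.)

1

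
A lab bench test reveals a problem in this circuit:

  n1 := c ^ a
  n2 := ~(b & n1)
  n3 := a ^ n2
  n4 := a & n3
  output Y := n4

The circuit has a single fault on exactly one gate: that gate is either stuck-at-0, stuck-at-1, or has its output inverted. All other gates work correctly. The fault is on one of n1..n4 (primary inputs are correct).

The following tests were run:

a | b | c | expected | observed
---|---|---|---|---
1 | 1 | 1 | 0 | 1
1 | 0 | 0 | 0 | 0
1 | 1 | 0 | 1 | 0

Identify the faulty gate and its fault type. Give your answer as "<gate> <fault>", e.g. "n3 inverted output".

Fault-free values for test 1 (a=1, b=1, c=1): n1=0, n2=1, n3=0, n4=0, giving Y=0. Observed 1.
Test 1: faults giving observed 1 are {n1 stuck-at-1, n1 inverted output, n2 stuck-at-0, n2 inverted output, n3 stuck-at-1, n3 inverted output, n4 stuck-at-1, n4 inverted output}.
Test 2 (a=1, b=0, c=0): fault-free n1=1, n2=1, n3=0, n4=0 → 0; observed 0. Eliminates n2 stuck-at-0, n2 inverted output, n3 stuck-at-1, n3 inverted output, n4 stuck-at-1, n4 inverted output.
Test 3 (a=1, b=1, c=0): fault-free n1=1, n2=0, n3=1, n4=1 → 1; observed 0. Eliminates n1 stuck-at-1.
Only n1 inverted output is consistent with every test.

n1 inverted output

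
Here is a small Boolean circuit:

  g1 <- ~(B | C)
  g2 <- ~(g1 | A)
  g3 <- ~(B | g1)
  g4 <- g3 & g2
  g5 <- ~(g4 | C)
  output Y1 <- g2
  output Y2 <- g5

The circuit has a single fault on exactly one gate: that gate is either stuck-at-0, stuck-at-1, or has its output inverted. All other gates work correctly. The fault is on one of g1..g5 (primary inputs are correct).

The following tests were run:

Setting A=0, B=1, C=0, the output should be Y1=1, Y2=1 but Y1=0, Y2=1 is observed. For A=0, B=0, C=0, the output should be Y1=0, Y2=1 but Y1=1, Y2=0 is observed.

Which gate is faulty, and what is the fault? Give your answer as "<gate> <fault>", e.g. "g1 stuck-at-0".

g1 inverted output

Fault-free values for test 1 (A=0, B=1, C=0): g1=0, g2=1, g3=0, g4=0, g5=1, giving Y1=1, Y2=1. Observed Y1=0, Y2=1.
Test 1: faults giving observed Y1=0, Y2=1 are {g1 stuck-at-1, g1 inverted output, g2 stuck-at-0, g2 inverted output}.
Test 2 (A=0, B=0, C=0): fault-free g1=1, g2=0, g3=0, g4=0, g5=1 → Y1=0, Y2=1; observed Y1=1, Y2=0. Eliminates g1 stuck-at-1, g2 stuck-at-0, g2 inverted output.
Only g1 inverted output is consistent with every test.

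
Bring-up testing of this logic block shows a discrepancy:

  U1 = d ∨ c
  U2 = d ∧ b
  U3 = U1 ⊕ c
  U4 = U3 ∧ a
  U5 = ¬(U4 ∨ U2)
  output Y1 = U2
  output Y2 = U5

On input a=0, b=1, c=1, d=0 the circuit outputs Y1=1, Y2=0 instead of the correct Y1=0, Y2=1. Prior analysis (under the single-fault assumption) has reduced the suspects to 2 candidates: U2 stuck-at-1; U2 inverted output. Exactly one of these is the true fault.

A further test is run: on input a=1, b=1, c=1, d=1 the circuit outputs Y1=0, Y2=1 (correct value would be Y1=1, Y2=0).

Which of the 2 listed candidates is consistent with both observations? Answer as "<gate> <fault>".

Evaluate each candidate on input a=1, b=1, c=1, d=1:
  U2 stuck-at-1: U1=1, U2=1 [stuck-at-1], U3=0, U4=0, U5=0 → Y1=1, Y2=0 — eliminated
  U2 inverted output: U1=1, U2=0 [inverted output], U3=0, U4=0, U5=1 → Y1=0, Y2=1 — matches
Only U2 inverted output reproduces the observed Y1=0, Y2=1.

U2 inverted output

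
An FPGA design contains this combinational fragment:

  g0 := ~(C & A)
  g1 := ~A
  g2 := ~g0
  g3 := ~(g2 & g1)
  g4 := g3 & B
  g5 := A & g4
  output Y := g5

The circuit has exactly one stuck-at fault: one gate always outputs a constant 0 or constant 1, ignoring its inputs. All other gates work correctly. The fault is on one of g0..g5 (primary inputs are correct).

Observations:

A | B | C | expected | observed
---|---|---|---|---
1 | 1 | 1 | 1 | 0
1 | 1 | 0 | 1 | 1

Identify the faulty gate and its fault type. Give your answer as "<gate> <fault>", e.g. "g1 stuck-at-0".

Fault-free values for test 1 (A=1, B=1, C=1): g0=0, g1=0, g2=1, g3=1, g4=1, g5=1, giving Y=1. Observed 0.
Test 1: faults giving observed 0 are {g1 stuck-at-1, g3 stuck-at-0, g4 stuck-at-0, g5 stuck-at-0}.
Test 2 (A=1, B=1, C=0): fault-free g0=1, g1=0, g2=0, g3=1, g4=1, g5=1 → 1; observed 1. Eliminates g3 stuck-at-0, g4 stuck-at-0, g5 stuck-at-0.
Only g1 stuck-at-1 is consistent with every test.

g1 stuck-at-1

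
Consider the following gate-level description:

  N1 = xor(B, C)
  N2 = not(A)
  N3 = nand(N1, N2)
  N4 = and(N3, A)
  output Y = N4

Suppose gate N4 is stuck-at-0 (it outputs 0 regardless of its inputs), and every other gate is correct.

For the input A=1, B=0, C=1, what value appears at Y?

0

Propagate with N4 forced: N1=1, N2=0, N3=1, N4=0 [stuck-at-0].
So Y = 0. (Without the fault it would be 1.)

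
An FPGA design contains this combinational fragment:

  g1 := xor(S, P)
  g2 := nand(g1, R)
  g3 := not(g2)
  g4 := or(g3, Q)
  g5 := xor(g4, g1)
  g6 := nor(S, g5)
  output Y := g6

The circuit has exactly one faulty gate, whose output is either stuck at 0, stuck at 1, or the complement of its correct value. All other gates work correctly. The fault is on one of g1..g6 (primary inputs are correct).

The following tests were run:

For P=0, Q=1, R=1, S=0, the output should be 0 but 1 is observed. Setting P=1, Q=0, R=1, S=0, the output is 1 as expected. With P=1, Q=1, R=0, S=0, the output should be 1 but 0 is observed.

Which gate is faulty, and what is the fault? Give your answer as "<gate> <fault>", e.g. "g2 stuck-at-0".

Fault-free values for test 1 (P=0, Q=1, R=1, S=0): g1=0, g2=1, g3=0, g4=1, g5=1, g6=0, giving Y=0. Observed 1.
Test 1: faults giving observed 1 are {g1 stuck-at-1, g1 inverted output, g4 stuck-at-0, g4 inverted output, g5 stuck-at-0, g5 inverted output, g6 stuck-at-1, g6 inverted output}.
Test 2 (P=1, Q=0, R=1, S=0): fault-free g1=1, g2=0, g3=1, g4=1, g5=0, g6=1 → 1; observed 1. Eliminates g4 stuck-at-0, g4 inverted output, g5 inverted output, g6 inverted output.
Test 3 (P=1, Q=1, R=0, S=0): fault-free g1=1, g2=1, g3=0, g4=1, g5=0, g6=1 → 1; observed 0. Eliminates g1 stuck-at-1, g5 stuck-at-0, g6 stuck-at-1.
Only g1 inverted output is consistent with every test.

g1 inverted output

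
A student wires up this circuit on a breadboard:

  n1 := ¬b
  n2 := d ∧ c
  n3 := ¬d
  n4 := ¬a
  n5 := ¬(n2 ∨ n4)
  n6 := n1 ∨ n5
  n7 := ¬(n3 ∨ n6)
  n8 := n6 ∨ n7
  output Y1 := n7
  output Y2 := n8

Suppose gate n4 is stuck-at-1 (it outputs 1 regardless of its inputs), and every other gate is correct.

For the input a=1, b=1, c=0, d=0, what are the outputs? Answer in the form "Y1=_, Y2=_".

Y1=0, Y2=0

Propagate with n4 forced: n1=0, n2=0, n3=1, n4=1 [stuck-at-1], n5=0, n6=0, n7=0, n8=0.
So the outputs are Y1=0, Y2=0. (Without the fault they would be Y1=0, Y2=1.)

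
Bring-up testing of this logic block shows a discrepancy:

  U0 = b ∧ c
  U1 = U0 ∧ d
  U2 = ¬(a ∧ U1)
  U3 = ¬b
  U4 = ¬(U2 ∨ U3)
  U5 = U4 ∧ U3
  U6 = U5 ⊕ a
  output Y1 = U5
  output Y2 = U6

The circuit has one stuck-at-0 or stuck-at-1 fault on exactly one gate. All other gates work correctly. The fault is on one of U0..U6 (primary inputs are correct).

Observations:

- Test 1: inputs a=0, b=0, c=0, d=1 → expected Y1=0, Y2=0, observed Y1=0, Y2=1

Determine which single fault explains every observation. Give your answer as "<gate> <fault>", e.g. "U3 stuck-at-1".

Fault-free values for test 1 (a=0, b=0, c=0, d=1): U0=0, U1=0, U2=1, U3=1, U4=0, U5=0, U6=0, giving Y1=0, Y2=0. Observed Y1=0, Y2=1.
Test 1: faults giving observed Y1=0, Y2=1 are {U6 stuck-at-1}.
Only U6 stuck-at-1 is consistent with every test.

U6 stuck-at-1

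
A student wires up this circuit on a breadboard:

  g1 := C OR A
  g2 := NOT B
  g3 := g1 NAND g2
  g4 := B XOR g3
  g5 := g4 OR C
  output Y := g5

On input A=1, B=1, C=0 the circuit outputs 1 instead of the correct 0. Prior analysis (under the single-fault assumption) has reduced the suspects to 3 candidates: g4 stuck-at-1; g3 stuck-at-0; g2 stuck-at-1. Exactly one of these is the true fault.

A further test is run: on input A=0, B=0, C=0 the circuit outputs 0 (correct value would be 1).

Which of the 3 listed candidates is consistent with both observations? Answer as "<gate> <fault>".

Evaluate each candidate on input A=0, B=0, C=0:
  g4 stuck-at-1: g1=0, g2=1, g3=1, g4=1 [stuck-at-1], g5=1 → 1 — eliminated
  g3 stuck-at-0: g1=0, g2=1, g3=0 [stuck-at-0], g4=0, g5=0 → 0 — matches
  g2 stuck-at-1: g1=0, g2=1 [stuck-at-1], g3=1, g4=1, g5=1 → 1 — eliminated
Only g3 stuck-at-0 reproduces the observed 0.

g3 stuck-at-0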